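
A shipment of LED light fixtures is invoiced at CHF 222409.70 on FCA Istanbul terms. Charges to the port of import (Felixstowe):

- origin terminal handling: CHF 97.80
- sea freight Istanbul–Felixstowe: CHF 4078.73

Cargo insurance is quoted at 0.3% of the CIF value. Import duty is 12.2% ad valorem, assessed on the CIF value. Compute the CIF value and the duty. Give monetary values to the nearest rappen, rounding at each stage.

CIF value: CHF 227268.03; import duty: CHF 27726.70

Let C be the CIF value. C = FCA price + pre-shipment costs + freight + 0.3% × C
C − 0.3% × C = 222409.70 + 97.80 + 4078.73
0.997 × C = 226586.23
C = 226586.23 / 0.997 = 227268.03
Insurance premium = 0.3% × 227268.03 = 681.80
Import duty = 227268.03 × 12.2% = 27726.70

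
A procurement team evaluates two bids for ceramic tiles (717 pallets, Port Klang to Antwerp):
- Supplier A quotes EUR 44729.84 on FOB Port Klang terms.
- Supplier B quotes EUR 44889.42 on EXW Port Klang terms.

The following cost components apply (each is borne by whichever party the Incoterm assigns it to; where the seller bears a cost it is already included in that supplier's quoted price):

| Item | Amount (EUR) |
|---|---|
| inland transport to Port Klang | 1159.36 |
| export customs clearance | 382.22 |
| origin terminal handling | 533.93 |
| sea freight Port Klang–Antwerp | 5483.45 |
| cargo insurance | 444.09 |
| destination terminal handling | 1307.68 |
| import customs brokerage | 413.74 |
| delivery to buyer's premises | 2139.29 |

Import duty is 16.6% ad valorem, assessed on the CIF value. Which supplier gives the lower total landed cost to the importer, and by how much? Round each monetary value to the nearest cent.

Supplier A is cheaper by EUR 2606.11

Supplier A (FOB):
CIF value = FOB price + freight + insurance = 44729.84 + 5483.45 + 444.09 = 50657.38
Import duty = 50657.38 × 16.6% = 8409.13
Buyer bears (A): 5483.45 + 444.09 + 1307.68 + 413.74 + 2139.29 = 9788.25
Landed cost (A) = invoice 44729.84 + 9788.25 + duty 8409.13 = 62927.22
Supplier B (EXW):
CIF value = EXW price + inland to port + export clearance + origin terminal + freight + insurance = 44889.42 + 1159.36 + 382.22 + 533.93 + 5483.45 + 444.09 = 52892.47
Import duty = 52892.47 × 16.6% = 8780.15
Buyer bears (B): 1159.36 + 382.22 + 533.93 + 5483.45 + 444.09 + 1307.68 + 413.74 + 2139.29 = 11863.76
Landed cost (B) = invoice 44889.42 + 11863.76 + duty 8780.15 = 65533.33
Difference = |62927.22 − 65533.33| = 2606.11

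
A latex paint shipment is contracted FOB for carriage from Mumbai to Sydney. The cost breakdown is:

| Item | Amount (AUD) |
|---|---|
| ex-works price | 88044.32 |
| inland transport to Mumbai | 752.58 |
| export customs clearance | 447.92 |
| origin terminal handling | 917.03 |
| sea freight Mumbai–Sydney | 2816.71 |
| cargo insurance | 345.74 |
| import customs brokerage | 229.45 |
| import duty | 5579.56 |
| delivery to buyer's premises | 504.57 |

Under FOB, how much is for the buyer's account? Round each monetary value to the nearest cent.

Buyer's account: AUD 9476.03

FOB: the seller bears costs until goods are on board at the origin port; the buyer bears freight, insurance and all costs thereafter.
Seller's account: goods 88044.32 + inland to port 752.58 + export clearance 447.92 + origin terminal 917.03 = 90161.85
Buyer's account: freight 2816.71 + insurance 345.74 + brokerage 229.45 + duty 5579.56 + delivery 504.57 = 9476.03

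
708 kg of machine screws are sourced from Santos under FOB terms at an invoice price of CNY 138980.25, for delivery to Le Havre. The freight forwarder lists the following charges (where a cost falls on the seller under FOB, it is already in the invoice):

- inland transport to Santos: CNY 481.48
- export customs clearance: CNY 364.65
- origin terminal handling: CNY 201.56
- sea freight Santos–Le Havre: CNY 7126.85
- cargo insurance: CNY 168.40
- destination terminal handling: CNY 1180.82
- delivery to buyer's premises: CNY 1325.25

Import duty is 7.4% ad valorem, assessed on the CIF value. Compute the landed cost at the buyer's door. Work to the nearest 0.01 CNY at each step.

FOB: the seller bears costs until goods are on board at the origin port; the buyer bears freight, insurance and all costs thereafter.
Already in the invoice (seller's account under FOB): inland to port, export clearance, origin terminal — exclude.
CIF value = FOB price + freight + insurance = 138980.25 + 7126.85 + 168.40 = 146275.50
Import duty = 146275.50 × 7.4% = 10824.39
Buyer bears: freight 7126.85 + insurance 168.40 + destination terminal 1180.82 + delivery 1325.25 + duty 10824.39 = 20625.71
Landed cost = invoice 138980.25 + 20625.71 = 159605.96

Total landed cost: CNY 159605.96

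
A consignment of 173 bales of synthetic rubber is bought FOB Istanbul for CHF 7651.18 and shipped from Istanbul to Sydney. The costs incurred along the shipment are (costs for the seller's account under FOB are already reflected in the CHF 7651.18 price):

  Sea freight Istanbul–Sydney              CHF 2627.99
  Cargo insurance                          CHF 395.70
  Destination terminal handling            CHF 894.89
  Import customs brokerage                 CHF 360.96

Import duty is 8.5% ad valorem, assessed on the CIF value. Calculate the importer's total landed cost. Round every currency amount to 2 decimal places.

Total landed cost: CHF 12838.08

FOB: the seller bears costs until goods are on board at the origin port; the buyer bears freight, insurance and all costs thereafter.
CIF value = FOB price + freight + insurance = 7651.18 + 2627.99 + 395.70 = 10674.87
Import duty = 10674.87 × 8.5% = 907.36
Buyer bears: freight 2627.99 + insurance 395.70 + destination terminal 894.89 + brokerage 360.96 + duty 907.36 = 5186.90
Landed cost = invoice 7651.18 + 5186.90 = 12838.08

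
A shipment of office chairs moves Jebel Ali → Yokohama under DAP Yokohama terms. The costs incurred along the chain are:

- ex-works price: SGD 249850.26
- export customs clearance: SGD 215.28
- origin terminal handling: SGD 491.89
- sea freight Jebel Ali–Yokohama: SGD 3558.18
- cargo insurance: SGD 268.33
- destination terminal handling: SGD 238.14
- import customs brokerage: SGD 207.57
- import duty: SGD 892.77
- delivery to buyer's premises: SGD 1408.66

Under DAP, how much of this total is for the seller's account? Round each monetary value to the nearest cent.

Seller's account: SGD 256030.74

DAP: the seller bears all costs to the named destination except import duty and clearance.
Seller's account: goods 249850.26 + export clearance 215.28 + origin terminal 491.89 + freight 3558.18 + insurance 268.33 + destination terminal 238.14 + delivery 1408.66 = 256030.74
Buyer's account: brokerage 207.57 + duty 892.77 = 1100.34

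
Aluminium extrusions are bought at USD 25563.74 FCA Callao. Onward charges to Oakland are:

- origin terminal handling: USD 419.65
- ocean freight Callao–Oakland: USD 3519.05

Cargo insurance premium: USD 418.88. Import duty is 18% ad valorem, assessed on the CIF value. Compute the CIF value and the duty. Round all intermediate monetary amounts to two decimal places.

CIF value: USD 29921.32; import duty: USD 5385.84

CIF = FCA price + pre-shipment costs + freight + insurance
CIF = 25563.74 + 419.65 + 3519.05 + 418.88 = 29921.32
Import duty = 29921.32 × 18% = 5385.84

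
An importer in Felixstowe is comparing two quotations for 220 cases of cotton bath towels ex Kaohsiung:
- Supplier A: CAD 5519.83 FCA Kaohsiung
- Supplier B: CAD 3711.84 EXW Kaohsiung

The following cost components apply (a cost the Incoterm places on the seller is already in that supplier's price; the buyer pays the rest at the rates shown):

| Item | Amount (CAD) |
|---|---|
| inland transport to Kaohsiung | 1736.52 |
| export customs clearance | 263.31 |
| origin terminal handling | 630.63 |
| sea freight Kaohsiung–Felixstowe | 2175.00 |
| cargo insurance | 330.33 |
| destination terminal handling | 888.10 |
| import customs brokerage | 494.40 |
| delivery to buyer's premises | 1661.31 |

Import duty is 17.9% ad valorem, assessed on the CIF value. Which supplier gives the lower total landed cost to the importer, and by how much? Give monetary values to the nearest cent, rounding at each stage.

Supplier A (FCA):
CIF value = FCA price + origin terminal + freight + insurance = 5519.83 + 630.63 + 2175.00 + 330.33 = 8655.79
Import duty = 8655.79 × 17.9% = 1549.39
Buyer bears (A): 630.63 + 2175.00 + 330.33 + 888.10 + 494.40 + 1661.31 = 6179.77
Landed cost (A) = invoice 5519.83 + 6179.77 + duty 1549.39 = 13248.99
Supplier B (EXW):
CIF value = EXW price + inland to port + export clearance + origin terminal + freight + insurance = 3711.84 + 1736.52 + 263.31 + 630.63 + 2175.00 + 330.33 = 8847.63
Import duty = 8847.63 × 17.9% = 1583.73
Buyer bears (B): 1736.52 + 263.31 + 630.63 + 2175.00 + 330.33 + 888.10 + 494.40 + 1661.31 = 8179.60
Landed cost (B) = invoice 3711.84 + 8179.60 + duty 1583.73 = 13475.17
Difference = |13248.99 − 13475.17| = 226.18

Supplier A is cheaper by CAD 226.18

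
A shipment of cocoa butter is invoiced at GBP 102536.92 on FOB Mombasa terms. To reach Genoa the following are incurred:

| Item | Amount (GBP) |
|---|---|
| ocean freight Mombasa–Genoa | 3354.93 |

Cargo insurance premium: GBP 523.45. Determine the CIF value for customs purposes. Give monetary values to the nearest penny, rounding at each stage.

CIF = FOB price + freight + insurance
CIF = 102536.92 + 3354.93 + 523.45 = 106415.30

CIF value: GBP 106415.30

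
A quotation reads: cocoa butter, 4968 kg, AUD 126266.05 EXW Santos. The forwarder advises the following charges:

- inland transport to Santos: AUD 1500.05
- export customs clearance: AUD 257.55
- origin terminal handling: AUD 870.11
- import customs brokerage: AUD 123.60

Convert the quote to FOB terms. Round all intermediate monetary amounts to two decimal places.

FOB price: AUD 128893.76

Not relevant to the conversion: brokerage — on the buyer under both terms; not part of either seller's price.
From EXW to FOB, the seller additionally bears: inland to port, export clearance, origin terminal.
FOB price = 126266.05 + 1500.05 + 257.55 + 870.11 = 128893.76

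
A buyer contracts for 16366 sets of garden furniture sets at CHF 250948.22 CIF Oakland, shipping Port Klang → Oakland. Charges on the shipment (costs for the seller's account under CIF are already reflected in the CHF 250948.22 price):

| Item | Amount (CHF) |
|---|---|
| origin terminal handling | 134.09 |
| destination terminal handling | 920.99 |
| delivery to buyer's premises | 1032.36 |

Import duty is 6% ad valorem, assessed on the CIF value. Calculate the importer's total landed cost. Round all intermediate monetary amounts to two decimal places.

CIF: the seller pays costs through ocean freight and marine insurance to the destination port.
Already in the invoice (seller's account under CIF): origin terminal — exclude.
The CIF price already equals the CIF value: 250948.22
Import duty = 250948.22 × 6% = 15056.89
Buyer bears: destination terminal 920.99 + delivery 1032.36 + duty 15056.89 = 17010.24
Landed cost = invoice 250948.22 + 17010.24 = 267958.46

Total landed cost: CHF 267958.46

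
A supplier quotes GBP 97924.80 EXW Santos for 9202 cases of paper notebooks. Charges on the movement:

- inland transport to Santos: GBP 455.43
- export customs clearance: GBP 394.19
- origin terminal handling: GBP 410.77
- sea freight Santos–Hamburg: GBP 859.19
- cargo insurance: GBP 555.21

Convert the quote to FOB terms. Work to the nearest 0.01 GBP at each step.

Not relevant to the conversion: freight, insurance — on the buyer under both terms; not part of either seller's price.
From EXW to FOB, the seller additionally bears: inland to port, export clearance, origin terminal.
FOB price = 97924.80 + 455.43 + 394.19 + 410.77 = 99185.19

FOB price: GBP 99185.19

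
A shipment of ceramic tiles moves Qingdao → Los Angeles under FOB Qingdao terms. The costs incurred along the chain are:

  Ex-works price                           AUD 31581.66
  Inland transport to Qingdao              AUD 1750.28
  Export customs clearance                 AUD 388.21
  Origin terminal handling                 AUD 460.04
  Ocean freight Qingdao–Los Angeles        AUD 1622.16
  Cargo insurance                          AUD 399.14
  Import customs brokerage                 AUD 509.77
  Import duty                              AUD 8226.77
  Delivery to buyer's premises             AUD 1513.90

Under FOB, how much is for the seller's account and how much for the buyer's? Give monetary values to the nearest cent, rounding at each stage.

FOB: the seller bears costs until goods are on board at the origin port; the buyer bears freight, insurance and all costs thereafter.
Seller's account: goods 31581.66 + inland to port 1750.28 + export clearance 388.21 + origin terminal 460.04 = 34180.19
Buyer's account: freight 1622.16 + insurance 399.14 + brokerage 509.77 + duty 8226.77 + delivery 1513.90 = 12271.74

Seller: AUD 34180.19; buyer: AUD 12271.74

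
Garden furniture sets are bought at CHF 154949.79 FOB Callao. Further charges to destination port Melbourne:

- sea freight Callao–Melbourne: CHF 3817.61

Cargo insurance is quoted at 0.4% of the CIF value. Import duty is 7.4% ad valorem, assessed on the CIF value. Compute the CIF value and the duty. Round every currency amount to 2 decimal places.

CIF value: CHF 159405.02; import duty: CHF 11795.97

Let C be the CIF value. C = FOB price + freight + 0.4% × C
C − 0.4% × C = 154949.79 + 3817.61
0.996 × C = 158767.40
C = 158767.40 / 0.996 = 159405.02
Insurance premium = 0.4% × 159405.02 = 637.62
Import duty = 159405.02 × 7.4% = 11795.97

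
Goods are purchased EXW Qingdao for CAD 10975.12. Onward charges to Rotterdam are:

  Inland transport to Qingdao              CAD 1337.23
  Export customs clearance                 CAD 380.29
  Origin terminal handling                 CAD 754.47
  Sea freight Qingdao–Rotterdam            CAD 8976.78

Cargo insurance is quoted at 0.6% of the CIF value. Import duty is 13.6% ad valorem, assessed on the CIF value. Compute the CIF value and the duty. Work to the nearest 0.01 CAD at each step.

CIF value: CAD 22559.25; import duty: CAD 3068.06

Let C be the CIF value. C = EXW price + pre-shipment costs + freight + 0.6% × C
C − 0.6% × C = 10975.12 + 1337.23 + 380.29 + 754.47 + 8976.78
0.994 × C = 22423.89
C = 22423.89 / 0.994 = 22559.25
Insurance premium = 0.6% × 22559.25 = 135.36
Import duty = 22559.25 × 13.6% = 3068.06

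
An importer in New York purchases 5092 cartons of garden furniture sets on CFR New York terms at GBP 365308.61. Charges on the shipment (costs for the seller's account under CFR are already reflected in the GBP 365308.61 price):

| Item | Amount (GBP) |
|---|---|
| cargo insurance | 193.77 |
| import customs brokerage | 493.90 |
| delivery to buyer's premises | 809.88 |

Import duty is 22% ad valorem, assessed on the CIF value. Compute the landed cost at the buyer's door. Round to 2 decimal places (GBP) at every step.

CFR: the seller pays costs through ocean freight to the destination port, but not insurance.
CIF value = CFR price + insurance = 365308.61 + 193.77 = 365502.38
Import duty = 365502.38 × 22% = 80410.52
Buyer bears: insurance 193.77 + brokerage 493.90 + delivery 809.88 + duty 80410.52 = 81908.07
Landed cost = invoice 365308.61 + 81908.07 = 447216.68

Total landed cost: GBP 447216.68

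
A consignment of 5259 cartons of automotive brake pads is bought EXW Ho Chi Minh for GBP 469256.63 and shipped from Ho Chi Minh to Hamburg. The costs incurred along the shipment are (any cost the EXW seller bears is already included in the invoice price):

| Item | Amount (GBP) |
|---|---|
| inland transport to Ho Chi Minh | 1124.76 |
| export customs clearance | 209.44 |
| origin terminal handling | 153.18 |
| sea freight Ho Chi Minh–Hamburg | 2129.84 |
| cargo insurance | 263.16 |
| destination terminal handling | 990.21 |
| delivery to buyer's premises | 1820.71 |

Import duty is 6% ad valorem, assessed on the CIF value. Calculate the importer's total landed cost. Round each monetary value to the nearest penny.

Total landed cost: GBP 504336.15

EXW: the seller makes goods available at their premises; the buyer bears all onward costs.
CIF value = EXW price + inland to port + export clearance + origin terminal + freight + insurance = 469256.63 + 1124.76 + 209.44 + 153.18 + 2129.84 + 263.16 = 473137.01
Import duty = 473137.01 × 6% = 28388.22
Buyer bears: inland to port 1124.76 + export clearance 209.44 + origin terminal 153.18 + freight 2129.84 + insurance 263.16 + destination terminal 990.21 + delivery 1820.71 + duty 28388.22 = 35079.52
Landed cost = invoice 469256.63 + 35079.52 = 504336.15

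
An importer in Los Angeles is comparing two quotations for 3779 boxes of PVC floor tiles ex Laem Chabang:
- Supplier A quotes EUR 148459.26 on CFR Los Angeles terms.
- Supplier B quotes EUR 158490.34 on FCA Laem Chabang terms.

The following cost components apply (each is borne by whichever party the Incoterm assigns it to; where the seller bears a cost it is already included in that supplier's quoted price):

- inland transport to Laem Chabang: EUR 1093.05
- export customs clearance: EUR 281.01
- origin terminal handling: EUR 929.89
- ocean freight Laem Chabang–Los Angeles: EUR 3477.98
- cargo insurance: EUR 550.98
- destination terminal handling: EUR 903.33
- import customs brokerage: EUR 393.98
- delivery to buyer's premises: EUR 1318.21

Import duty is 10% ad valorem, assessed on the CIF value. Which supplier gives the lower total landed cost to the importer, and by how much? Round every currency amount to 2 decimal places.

Supplier A (CFR):
CIF value = CFR price + insurance = 148459.26 + 550.98 = 149010.24
Import duty = 149010.24 × 10% = 14901.02
Buyer bears (A): 550.98 + 903.33 + 393.98 + 1318.21 = 3166.50
Landed cost (A) = invoice 148459.26 + 3166.50 + duty 14901.02 = 166526.78
Supplier B (FCA):
CIF value = FCA price + origin terminal + freight + insurance = 158490.34 + 929.89 + 3477.98 + 550.98 = 163449.19
Import duty = 163449.19 × 10% = 16344.92
Buyer bears (B): 929.89 + 3477.98 + 550.98 + 903.33 + 393.98 + 1318.21 = 7574.37
Landed cost (B) = invoice 158490.34 + 7574.37 + duty 16344.92 = 182409.63
Difference = |166526.78 − 182409.63| = 15882.85

Supplier A is cheaper by EUR 15882.85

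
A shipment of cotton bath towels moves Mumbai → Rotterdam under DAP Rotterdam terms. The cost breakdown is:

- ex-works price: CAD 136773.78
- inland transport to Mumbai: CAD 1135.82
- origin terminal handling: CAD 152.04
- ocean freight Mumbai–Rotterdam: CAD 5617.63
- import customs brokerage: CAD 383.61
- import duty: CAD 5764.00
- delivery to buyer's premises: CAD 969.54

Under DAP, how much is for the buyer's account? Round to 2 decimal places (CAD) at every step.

DAP: the seller bears all costs to the named destination except import duty and clearance.
Seller's account: goods 136773.78 + inland to port 1135.82 + origin terminal 152.04 + freight 5617.63 + delivery 969.54 = 144648.81
Buyer's account: brokerage 383.61 + duty 5764.00 = 6147.61

Buyer's account: CAD 6147.61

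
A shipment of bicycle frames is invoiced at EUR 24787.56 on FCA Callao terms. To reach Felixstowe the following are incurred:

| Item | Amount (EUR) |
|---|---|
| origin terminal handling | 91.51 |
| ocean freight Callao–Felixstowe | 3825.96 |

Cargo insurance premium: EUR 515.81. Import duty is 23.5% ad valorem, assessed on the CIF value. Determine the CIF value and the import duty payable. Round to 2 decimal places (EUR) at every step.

CIF = FCA price + pre-shipment costs + freight + insurance
CIF = 24787.56 + 91.51 + 3825.96 + 515.81 = 29220.84
Import duty = 29220.84 × 23.5% = 6866.90

CIF value: EUR 29220.84; import duty: EUR 6866.90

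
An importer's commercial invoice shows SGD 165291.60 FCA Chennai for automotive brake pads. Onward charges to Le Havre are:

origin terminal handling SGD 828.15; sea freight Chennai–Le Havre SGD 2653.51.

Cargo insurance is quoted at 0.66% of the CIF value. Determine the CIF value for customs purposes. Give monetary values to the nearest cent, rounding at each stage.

CIF value: SGD 169894.56

Let C be the CIF value. C = FCA price + pre-shipment costs + freight + 0.66% × C
C − 0.66% × C = 165291.60 + 828.15 + 2653.51
0.9934 × C = 168773.26
C = 168773.26 / 0.9934 = 169894.56
Insurance premium = 0.66% × 169894.56 = 1121.30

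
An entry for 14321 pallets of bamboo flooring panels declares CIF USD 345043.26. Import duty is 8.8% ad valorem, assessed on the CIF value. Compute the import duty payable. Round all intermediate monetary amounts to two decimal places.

Import duty = 345043.26 × 8.8% = 30363.81

Import duty: USD 30363.81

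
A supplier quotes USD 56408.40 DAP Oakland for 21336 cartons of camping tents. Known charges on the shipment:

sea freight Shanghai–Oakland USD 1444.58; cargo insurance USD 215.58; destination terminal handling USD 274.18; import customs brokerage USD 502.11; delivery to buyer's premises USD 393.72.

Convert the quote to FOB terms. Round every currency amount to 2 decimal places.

FOB price: USD 54080.34

Not relevant to the conversion: brokerage — on the buyer under both terms; not part of either seller's price.
From DAP to FOB, the seller no longer bears: freight, insurance, destination terminal, delivery.
FOB price = 56408.40 − 1444.58 − 215.58 − 274.18 − 393.72 = 54080.34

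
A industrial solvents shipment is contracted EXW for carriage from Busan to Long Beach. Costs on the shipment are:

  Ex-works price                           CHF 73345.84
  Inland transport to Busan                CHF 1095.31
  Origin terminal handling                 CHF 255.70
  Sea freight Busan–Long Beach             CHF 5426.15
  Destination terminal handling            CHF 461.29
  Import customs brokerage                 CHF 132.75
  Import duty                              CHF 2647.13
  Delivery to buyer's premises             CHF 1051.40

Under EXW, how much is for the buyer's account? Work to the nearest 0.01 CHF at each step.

Buyer's account: CHF 11069.73

EXW: the seller makes goods available at their premises; the buyer bears all onward costs.
Seller's account: goods 73345.84 = 73345.84
Buyer's account: inland to port 1095.31 + origin terminal 255.70 + freight 5426.15 + destination terminal 461.29 + brokerage 132.75 + duty 2647.13 + delivery 1051.40 = 11069.73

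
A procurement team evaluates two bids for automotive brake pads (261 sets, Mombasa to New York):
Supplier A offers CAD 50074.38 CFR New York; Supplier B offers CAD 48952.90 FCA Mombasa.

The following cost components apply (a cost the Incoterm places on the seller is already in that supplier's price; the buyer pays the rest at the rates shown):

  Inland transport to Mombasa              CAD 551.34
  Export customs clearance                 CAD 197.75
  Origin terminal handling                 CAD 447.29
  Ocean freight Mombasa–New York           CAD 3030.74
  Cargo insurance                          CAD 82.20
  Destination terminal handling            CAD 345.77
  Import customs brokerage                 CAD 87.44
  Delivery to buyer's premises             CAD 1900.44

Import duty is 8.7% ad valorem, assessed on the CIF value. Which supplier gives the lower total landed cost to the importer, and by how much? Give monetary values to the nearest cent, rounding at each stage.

Supplier A is cheaper by CAD 2561.57

Supplier A (CFR):
CIF value = CFR price + insurance = 50074.38 + 82.20 = 50156.58
Import duty = 50156.58 × 8.7% = 4363.62
Buyer bears (A): 82.20 + 345.77 + 87.44 + 1900.44 = 2415.85
Landed cost (A) = invoice 50074.38 + 2415.85 + duty 4363.62 = 56853.85
Supplier B (FCA):
CIF value = FCA price + origin terminal + freight + insurance = 48952.90 + 447.29 + 3030.74 + 82.20 = 52513.13
Import duty = 52513.13 × 8.7% = 4568.64
Buyer bears (B): 447.29 + 3030.74 + 82.20 + 345.77 + 87.44 + 1900.44 = 5893.88
Landed cost (B) = invoice 48952.90 + 5893.88 + duty 4568.64 = 59415.42
Difference = |56853.85 − 59415.42| = 2561.57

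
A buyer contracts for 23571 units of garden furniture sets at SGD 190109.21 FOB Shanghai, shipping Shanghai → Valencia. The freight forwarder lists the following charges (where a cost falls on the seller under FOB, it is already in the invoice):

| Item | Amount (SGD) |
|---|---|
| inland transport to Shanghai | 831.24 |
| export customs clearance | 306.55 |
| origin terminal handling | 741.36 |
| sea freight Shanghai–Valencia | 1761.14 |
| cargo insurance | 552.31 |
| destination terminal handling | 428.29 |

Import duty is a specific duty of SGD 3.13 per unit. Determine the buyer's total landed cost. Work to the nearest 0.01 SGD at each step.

FOB: the seller bears costs until goods are on board at the origin port; the buyer bears freight, insurance and all costs thereafter.
Already in the invoice (seller's account under FOB): inland to port, export clearance, origin terminal — exclude.
CIF value = FOB price + freight + insurance = 190109.21 + 1761.14 + 552.31 = 192422.66
Import duty = 23571 × 3.13 = 73777.23
Buyer bears: freight 1761.14 + insurance 552.31 + destination terminal 428.29 + duty 73777.23 = 76518.97
Landed cost = invoice 190109.21 + 76518.97 = 266628.18

Total landed cost: SGD 266628.18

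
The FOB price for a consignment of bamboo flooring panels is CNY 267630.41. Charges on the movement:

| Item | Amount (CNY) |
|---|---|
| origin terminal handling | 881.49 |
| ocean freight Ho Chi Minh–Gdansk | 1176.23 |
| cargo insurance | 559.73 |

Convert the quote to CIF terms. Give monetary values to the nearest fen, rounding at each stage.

Not relevant to the conversion: origin terminal — on the seller under both FOB and CIF; already in the FOB price and stays in the CIF price.
From FOB to CIF, the seller additionally bears: freight, insurance.
CIF price = 267630.41 + 1176.23 + 559.73 = 269366.37

CIF price: CNY 269366.37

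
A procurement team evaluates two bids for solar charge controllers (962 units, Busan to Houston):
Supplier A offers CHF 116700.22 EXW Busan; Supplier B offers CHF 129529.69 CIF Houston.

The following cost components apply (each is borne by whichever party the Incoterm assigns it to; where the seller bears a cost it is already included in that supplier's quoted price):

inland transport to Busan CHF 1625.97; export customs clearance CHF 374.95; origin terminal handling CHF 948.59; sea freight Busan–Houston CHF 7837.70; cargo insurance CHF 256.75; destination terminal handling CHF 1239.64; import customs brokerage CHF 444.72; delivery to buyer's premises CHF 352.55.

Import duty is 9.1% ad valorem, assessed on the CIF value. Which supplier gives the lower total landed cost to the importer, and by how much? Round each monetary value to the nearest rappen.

Supplier A is cheaper by CHF 1947.99

Supplier A (EXW):
CIF value = EXW price + inland to port + export clearance + origin terminal + freight + insurance = 116700.22 + 1625.97 + 374.95 + 948.59 + 7837.70 + 256.75 = 127744.18
Import duty = 127744.18 × 9.1% = 11624.72
Buyer bears (A): 1625.97 + 374.95 + 948.59 + 7837.70 + 256.75 + 1239.64 + 444.72 + 352.55 = 13080.87
Landed cost (A) = invoice 116700.22 + 13080.87 + duty 11624.72 = 141405.81
Supplier B (CIF):
The CIF price already equals the CIF value: 129529.69
Import duty = 129529.69 × 9.1% = 11787.20
Buyer bears (B): 1239.64 + 444.72 + 352.55 = 2036.91
Landed cost (B) = invoice 129529.69 + 2036.91 + duty 11787.20 = 143353.80
Difference = |141405.81 − 143353.80| = 1947.99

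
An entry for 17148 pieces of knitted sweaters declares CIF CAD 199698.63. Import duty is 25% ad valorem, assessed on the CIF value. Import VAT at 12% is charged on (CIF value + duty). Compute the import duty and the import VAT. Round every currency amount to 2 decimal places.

Import duty: CAD 49924.66; import VAT: CAD 29954.79

Import duty = 199698.63 × 25% = 49924.66
VAT base = CIF + duty = 199698.63 + 49924.66 = 249623.29
Import VAT = 249623.29 × 12% = 29954.79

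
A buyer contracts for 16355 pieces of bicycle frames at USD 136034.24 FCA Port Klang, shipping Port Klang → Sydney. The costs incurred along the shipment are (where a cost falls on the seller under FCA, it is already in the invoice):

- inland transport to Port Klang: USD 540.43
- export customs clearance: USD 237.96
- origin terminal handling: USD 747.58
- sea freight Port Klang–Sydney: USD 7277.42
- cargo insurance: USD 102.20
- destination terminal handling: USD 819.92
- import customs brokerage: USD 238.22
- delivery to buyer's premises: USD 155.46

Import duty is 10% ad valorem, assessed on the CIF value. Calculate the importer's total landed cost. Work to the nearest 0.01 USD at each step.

FCA: the seller delivers export-cleared goods to the carrier; the buyer bears costs from that point.
Already in the invoice (seller's account under FCA): inland to port, export clearance — exclude.
CIF value = FCA price + origin terminal + freight + insurance = 136034.24 + 747.58 + 7277.42 + 102.20 = 144161.44
Import duty = 144161.44 × 10% = 14416.14
Buyer bears: origin terminal 747.58 + freight 7277.42 + insurance 102.20 + destination terminal 819.92 + brokerage 238.22 + delivery 155.46 + duty 14416.14 = 23756.94
Landed cost = invoice 136034.24 + 23756.94 = 159791.18

Total landed cost: USD 159791.18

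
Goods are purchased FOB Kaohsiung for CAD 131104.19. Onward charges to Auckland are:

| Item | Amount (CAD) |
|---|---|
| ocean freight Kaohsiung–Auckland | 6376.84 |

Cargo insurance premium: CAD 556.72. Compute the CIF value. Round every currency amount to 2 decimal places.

CIF value: CAD 138037.75

CIF = FOB price + freight + insurance
CIF = 131104.19 + 6376.84 + 556.72 = 138037.75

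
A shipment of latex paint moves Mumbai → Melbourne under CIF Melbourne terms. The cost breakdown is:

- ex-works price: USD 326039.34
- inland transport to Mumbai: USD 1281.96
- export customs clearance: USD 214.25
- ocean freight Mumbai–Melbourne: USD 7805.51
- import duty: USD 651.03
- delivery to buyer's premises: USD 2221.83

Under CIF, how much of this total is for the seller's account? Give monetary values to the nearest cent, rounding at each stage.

CIF: the seller pays costs through ocean freight and marine insurance to the destination port.
Seller's account: goods 326039.34 + inland to port 1281.96 + export clearance 214.25 + freight 7805.51 = 335341.06
Buyer's account: duty 651.03 + delivery 2221.83 = 2872.86

Seller's account: USD 335341.06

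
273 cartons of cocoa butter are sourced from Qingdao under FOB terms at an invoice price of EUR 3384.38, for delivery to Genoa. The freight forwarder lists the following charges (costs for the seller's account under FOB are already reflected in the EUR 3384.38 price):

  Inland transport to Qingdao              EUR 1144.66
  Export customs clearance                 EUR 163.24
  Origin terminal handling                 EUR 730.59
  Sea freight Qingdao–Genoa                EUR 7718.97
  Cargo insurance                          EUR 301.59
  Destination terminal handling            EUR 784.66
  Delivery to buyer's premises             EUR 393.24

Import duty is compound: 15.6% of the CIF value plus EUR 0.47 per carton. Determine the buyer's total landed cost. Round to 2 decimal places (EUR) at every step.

Total landed cost: EUR 14490.32

FOB: the seller bears costs until goods are on board at the origin port; the buyer bears freight, insurance and all costs thereafter.
Already in the invoice (seller's account under FOB): inland to port, export clearance, origin terminal — exclude.
CIF value = FOB price + freight + insurance = 3384.38 + 7718.97 + 301.59 = 11404.94
Ad valorem component: 11404.94 × 15.6% = 1779.17
Specific component: 273 × 0.47 = 128.31
Import duty = 1779.17 + 128.31 = 1907.48
Buyer bears: freight 7718.97 + insurance 301.59 + destination terminal 784.66 + delivery 393.24 + duty 1907.48 = 11105.94
Landed cost = invoice 3384.38 + 11105.94 = 14490.32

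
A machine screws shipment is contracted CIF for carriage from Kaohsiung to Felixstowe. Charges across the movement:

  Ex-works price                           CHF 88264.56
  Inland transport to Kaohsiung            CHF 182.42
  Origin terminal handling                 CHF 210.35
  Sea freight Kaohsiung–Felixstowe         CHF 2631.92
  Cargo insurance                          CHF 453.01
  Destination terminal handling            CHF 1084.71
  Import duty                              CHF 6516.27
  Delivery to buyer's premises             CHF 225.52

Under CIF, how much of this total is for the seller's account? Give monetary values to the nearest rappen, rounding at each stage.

CIF: the seller pays costs through ocean freight and marine insurance to the destination port.
Seller's account: goods 88264.56 + inland to port 182.42 + origin terminal 210.35 + freight 2631.92 + insurance 453.01 = 91742.26
Buyer's account: destination terminal 1084.71 + duty 6516.27 + delivery 225.52 = 7826.50

Seller's account: CHF 91742.26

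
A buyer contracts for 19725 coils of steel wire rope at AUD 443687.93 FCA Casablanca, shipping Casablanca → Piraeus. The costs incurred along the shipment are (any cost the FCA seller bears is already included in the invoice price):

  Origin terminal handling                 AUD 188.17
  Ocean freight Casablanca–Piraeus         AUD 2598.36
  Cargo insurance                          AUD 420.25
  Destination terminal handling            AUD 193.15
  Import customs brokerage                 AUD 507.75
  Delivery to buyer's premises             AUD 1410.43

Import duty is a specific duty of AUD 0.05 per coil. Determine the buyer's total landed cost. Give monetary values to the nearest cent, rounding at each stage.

FCA: the seller delivers export-cleared goods to the carrier; the buyer bears costs from that point.
CIF value = FCA price + origin terminal + freight + insurance = 443687.93 + 188.17 + 2598.36 + 420.25 = 446894.71
Import duty = 19725 × 0.05 = 986.25
Buyer bears: origin terminal 188.17 + freight 2598.36 + insurance 420.25 + destination terminal 193.15 + brokerage 507.75 + delivery 1410.43 + duty 986.25 = 6304.36
Landed cost = invoice 443687.93 + 6304.36 = 449992.29

Total landed cost: AUD 449992.29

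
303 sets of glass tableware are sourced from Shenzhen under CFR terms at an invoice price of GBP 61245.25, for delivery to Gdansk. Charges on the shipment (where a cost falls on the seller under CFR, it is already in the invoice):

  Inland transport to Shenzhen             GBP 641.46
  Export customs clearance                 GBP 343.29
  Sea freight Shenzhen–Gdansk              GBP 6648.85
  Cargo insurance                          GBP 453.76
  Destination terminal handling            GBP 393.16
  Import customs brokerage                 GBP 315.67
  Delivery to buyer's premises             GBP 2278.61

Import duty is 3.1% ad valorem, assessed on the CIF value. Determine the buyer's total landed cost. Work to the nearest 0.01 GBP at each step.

Total landed cost: GBP 66599.12

CFR: the seller pays costs through ocean freight to the destination port, but not insurance.
Already in the invoice (seller's account under CFR): inland to port, export clearance, freight — exclude.
CIF value = CFR price + insurance = 61245.25 + 453.76 = 61699.01
Import duty = 61699.01 × 3.1% = 1912.67
Buyer bears: insurance 453.76 + destination terminal 393.16 + brokerage 315.67 + delivery 2278.61 + duty 1912.67 = 5353.87
Landed cost = invoice 61245.25 + 5353.87 = 66599.12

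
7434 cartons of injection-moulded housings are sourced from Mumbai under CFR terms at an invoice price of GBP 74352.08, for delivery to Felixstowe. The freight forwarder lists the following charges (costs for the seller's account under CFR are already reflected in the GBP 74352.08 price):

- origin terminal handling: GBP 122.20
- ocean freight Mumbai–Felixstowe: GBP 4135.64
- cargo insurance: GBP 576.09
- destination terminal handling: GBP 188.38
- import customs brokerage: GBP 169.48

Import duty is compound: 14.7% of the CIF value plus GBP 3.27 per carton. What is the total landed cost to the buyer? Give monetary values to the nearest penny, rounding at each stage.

Total landed cost: GBP 110609.65

CFR: the seller pays costs through ocean freight to the destination port, but not insurance.
Already in the invoice (seller's account under CFR): origin terminal, freight — exclude.
CIF value = CFR price + insurance = 74352.08 + 576.09 = 74928.17
Ad valorem component: 74928.17 × 14.7% = 11014.44
Specific component: 7434 × 3.27 = 24309.18
Import duty = 11014.44 + 24309.18 = 35323.62
Buyer bears: insurance 576.09 + destination terminal 188.38 + brokerage 169.48 + duty 35323.62 = 36257.57
Landed cost = invoice 74352.08 + 36257.57 = 110609.65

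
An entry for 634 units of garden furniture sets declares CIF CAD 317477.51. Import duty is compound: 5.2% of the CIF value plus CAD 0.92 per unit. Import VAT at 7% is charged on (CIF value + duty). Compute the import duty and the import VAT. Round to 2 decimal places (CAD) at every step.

Import duty: CAD 17092.11; import VAT: CAD 23419.87

Ad valorem component: 317477.51 × 5.2% = 16508.83
Specific component: 634 × 0.92 = 583.28
Import duty = 16508.83 + 583.28 = 17092.11
VAT base = CIF + duty = 317477.51 + 17092.11 = 334569.62
Import VAT = 334569.62 × 7% = 23419.87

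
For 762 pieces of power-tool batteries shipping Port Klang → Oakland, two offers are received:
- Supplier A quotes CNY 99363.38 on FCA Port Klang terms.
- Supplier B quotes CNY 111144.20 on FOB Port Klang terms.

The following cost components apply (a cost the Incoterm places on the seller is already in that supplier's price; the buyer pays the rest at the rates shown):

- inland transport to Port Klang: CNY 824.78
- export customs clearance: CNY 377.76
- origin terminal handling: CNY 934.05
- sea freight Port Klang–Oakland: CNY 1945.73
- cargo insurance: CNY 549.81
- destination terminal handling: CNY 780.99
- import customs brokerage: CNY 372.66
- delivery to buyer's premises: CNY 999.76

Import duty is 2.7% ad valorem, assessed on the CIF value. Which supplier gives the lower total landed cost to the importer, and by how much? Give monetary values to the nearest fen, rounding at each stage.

Supplier A (FCA):
CIF value = FCA price + origin terminal + freight + insurance = 99363.38 + 934.05 + 1945.73 + 549.81 = 102792.97
Import duty = 102792.97 × 2.7% = 2775.41
Buyer bears (A): 934.05 + 1945.73 + 549.81 + 780.99 + 372.66 + 999.76 = 5583.00
Landed cost (A) = invoice 99363.38 + 5583.00 + duty 2775.41 = 107721.79
Supplier B (FOB):
CIF value = FOB price + freight + insurance = 111144.20 + 1945.73 + 549.81 = 113639.74
Import duty = 113639.74 × 2.7% = 3068.27
Buyer bears (B): 1945.73 + 549.81 + 780.99 + 372.66 + 999.76 = 4648.95
Landed cost (B) = invoice 111144.20 + 4648.95 + duty 3068.27 = 118861.42
Difference = |107721.79 − 118861.42| = 11139.63

Supplier A is cheaper by CNY 11139.63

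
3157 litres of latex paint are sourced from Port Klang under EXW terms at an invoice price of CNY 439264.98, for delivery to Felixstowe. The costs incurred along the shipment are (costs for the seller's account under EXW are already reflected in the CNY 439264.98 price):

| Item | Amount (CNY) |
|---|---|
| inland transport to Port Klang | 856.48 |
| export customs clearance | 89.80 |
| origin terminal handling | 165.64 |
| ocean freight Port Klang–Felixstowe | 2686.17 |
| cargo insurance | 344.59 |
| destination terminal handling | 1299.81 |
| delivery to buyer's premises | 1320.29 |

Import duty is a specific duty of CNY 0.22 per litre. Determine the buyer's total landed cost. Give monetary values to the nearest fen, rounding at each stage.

EXW: the seller makes goods available at their premises; the buyer bears all onward costs.
CIF value = EXW price + inland to port + export clearance + origin terminal + freight + insurance = 439264.98 + 856.48 + 89.80 + 165.64 + 2686.17 + 344.59 = 443407.66
Import duty = 3157 × 0.22 = 694.54
Buyer bears: inland to port 856.48 + export clearance 89.80 + origin terminal 165.64 + freight 2686.17 + insurance 344.59 + destination terminal 1299.81 + delivery 1320.29 + duty 694.54 = 7457.32
Landed cost = invoice 439264.98 + 7457.32 = 446722.30

Total landed cost: CNY 446722.30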